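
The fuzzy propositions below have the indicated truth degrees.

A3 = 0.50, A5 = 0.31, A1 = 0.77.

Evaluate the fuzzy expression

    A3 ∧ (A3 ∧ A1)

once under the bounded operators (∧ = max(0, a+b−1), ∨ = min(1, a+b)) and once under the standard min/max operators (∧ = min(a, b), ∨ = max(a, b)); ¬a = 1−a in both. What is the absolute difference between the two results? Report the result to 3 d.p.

Under bounded:
  A3 ∧ A1 = max(0, a+b−1) on (0.50, 0.77) = 0.27
  A3 ∧ (A3 ∧ A1) = max(0, a+b−1) on (0.50, 0.27) = 0.00
  → value = 0.0000
Under standard min/max:
  A3 ∧ A1 = min(a, b) on (0.50, 0.77) = 0.50
  A3 ∧ (A3 ∧ A1) = min(a, b) on (0.50, 0.50) = 0.50
  → value = 0.5000
|0.0000 − 0.5000| = 0.500

0.500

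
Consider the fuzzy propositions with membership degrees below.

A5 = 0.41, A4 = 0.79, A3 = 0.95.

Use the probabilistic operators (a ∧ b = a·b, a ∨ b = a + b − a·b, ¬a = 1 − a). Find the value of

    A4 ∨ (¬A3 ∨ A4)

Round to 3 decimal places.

¬A3 = 1 − 0.9500 = 0.0500
¬A3 ∨ A4 = a + b − a·b on (0.0500, 0.7900) = 0.8005
A4 ∨ (¬A3 ∨ A4) = a + b − a·b on (0.7900, 0.8005) = 0.9581

0.958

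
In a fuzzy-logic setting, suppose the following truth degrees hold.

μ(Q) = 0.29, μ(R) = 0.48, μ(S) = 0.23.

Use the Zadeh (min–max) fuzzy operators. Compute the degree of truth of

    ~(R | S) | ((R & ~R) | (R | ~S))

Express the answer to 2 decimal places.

R | S = max(a, b) on (0.48, 0.23) = 0.48
~(R | S) = 1 − 0.48 = 0.52
~R = 1 − 0.48 = 0.52
R & ~R = min(a, b) on (0.48, 0.52) = 0.48
~S = 1 − 0.23 = 0.77
R | ~S = max(a, b) on (0.48, 0.77) = 0.77
(R & ~R) | (R | ~S) = max(a, b) on (0.48, 0.77) = 0.77
~(R | S) | ((R & ~R) | (R | ~S)) = max(a, b) on (0.52, 0.77) = 0.77

0.77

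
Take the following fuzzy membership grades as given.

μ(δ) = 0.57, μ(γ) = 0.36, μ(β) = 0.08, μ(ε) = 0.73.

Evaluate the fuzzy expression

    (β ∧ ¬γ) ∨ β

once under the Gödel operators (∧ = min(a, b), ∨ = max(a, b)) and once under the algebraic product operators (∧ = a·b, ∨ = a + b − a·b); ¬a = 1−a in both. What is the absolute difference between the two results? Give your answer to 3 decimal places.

0.047

Under Gödel:
  ¬γ = 1 − 0.36 = 0.64
  β ∧ ¬γ = min(a, b) on (0.08, 0.64) = 0.08
  (β ∧ ¬γ) ∨ β = max(a, b) on (0.08, 0.08) = 0.08
  → value = 0.0800
Under algebraic product:
  ¬γ = 1 − 0.3600 = 0.6400
  β ∧ ¬γ = a·b on (0.0800, 0.6400) = 0.0512
  (β ∧ ¬γ) ∨ β = a + b − a·b on (0.0512, 0.0800) = 0.1271
  → value = 0.1271
|0.0800 − 0.1271| = 0.047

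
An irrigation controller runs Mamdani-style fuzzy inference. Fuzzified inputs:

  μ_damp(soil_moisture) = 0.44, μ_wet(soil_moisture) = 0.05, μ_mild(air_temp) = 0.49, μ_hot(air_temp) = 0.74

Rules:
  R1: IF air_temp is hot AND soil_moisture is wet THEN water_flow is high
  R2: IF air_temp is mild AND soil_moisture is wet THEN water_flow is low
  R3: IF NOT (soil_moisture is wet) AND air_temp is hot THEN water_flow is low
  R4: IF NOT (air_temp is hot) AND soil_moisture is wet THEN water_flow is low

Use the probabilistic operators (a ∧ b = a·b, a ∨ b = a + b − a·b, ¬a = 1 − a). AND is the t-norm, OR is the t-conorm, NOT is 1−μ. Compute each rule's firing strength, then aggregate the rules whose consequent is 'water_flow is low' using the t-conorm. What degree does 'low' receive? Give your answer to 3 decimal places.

0.714

R1: hot=0.74, wet=0.05; AND[a·b] → w = 0.0370
R2: mild=0.49, wet=0.05; AND[a·b] → w = 0.0245
R3: ¬wet=1−0.05=0.95, hot=0.74; AND[a·b] → w = 0.7030
R4: ¬hot=1−0.74=0.26, wet=0.05; AND[a·b] → w = 0.0130
Rules with consequent 'low': {R2, R3, R4} → strengths 0.0245, 0.7030, 0.0130
Aggregate via t-conorm [a + b − a·b]: 0.7140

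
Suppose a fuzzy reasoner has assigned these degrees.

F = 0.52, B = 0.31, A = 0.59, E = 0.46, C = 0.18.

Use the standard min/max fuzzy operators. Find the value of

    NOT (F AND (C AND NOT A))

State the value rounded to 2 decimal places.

0.82

NOT A = 1 − 0.59 = 0.41
C AND NOT A = min(a, b) on (0.18, 0.41) = 0.18
F AND (C AND NOT A) = min(a, b) on (0.52, 0.18) = 0.18
NOT (F AND (C AND NOT A)) = 1 − 0.18 = 0.82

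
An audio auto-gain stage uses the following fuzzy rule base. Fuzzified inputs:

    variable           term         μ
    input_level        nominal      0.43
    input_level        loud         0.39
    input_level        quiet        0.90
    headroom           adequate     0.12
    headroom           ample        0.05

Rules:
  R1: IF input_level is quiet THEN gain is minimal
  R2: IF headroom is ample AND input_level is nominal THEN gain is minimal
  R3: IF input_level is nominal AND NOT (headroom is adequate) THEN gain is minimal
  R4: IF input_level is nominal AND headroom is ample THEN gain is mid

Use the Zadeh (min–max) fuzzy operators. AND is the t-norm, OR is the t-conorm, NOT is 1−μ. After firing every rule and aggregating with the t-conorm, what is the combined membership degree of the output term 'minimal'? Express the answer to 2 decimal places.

0.90

R1: quiet=0.90 → w = 0.90
R2: ample=0.05, nominal=0.43; AND[min(a, b)] → w = 0.05
R3: nominal=0.43, ¬adequate=1−0.12=0.88; AND[min(a, b)] → w = 0.43
R4: nominal=0.43, ample=0.05; AND[min(a, b)] → w = 0.05
Rules with consequent 'minimal': {R1, R2, R3} → strengths 0.90, 0.05, 0.43
Aggregate via t-conorm [max(a, b)]: 0.90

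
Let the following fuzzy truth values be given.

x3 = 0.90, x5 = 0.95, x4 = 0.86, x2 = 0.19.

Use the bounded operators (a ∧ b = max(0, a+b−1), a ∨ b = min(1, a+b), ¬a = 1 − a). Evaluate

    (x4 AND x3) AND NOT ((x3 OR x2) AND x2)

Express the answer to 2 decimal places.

x4 AND x3 = max(0, a+b−1) on (0.86, 0.90) = 0.76
x3 OR x2 = min(1, a+b) on (0.90, 0.19) = 1.00
(x3 OR x2) AND x2 = max(0, a+b−1) on (1.00, 0.19) = 0.19
NOT ((x3 OR x2) AND x2) = 1 − 0.19 = 0.81
(x4 AND x3) AND NOT ((x3 OR x2) AND x2) = max(0, a+b−1) on (0.76, 0.81) = 0.57

0.57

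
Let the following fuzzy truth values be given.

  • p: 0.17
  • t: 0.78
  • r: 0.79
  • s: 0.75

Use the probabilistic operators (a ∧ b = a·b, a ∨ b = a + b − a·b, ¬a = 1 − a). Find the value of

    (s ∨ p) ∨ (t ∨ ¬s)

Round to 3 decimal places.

s ∨ p = a + b − a·b on (0.7500, 0.1700) = 0.7925
¬s = 1 − 0.7500 = 0.2500
t ∨ ¬s = a + b − a·b on (0.7800, 0.2500) = 0.8350
(s ∨ p) ∨ (t ∨ ¬s) = a + b − a·b on (0.7925, 0.8350) = 0.9658

0.966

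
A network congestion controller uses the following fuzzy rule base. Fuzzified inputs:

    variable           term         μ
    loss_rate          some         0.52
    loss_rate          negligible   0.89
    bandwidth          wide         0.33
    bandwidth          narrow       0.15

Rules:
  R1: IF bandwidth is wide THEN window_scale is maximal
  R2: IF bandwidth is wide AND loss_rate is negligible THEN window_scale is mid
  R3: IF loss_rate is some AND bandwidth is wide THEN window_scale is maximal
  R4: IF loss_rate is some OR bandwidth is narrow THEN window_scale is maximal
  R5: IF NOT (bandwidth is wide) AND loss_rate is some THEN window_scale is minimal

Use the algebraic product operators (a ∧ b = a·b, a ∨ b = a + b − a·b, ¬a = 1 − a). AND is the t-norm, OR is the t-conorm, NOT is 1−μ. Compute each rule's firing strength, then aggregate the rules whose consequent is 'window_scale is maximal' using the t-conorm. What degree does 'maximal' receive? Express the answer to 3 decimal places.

0.774

R1: wide=0.33 → w = 0.3300
R2: wide=0.33, negligible=0.89; AND[a·b] → w = 0.2937
R3: some=0.52, wide=0.33; AND[a·b] → w = 0.1716
R4: some=0.52, narrow=0.15; OR[a + b − a·b] → w = 0.5920
R5: ¬wide=1−0.33=0.67, some=0.52; AND[a·b] → w = 0.3484
Rules with consequent 'maximal': {R1, R3, R4} → strengths 0.3300, 0.1716, 0.5920
Aggregate via t-conorm [a + b − a·b]: 0.7735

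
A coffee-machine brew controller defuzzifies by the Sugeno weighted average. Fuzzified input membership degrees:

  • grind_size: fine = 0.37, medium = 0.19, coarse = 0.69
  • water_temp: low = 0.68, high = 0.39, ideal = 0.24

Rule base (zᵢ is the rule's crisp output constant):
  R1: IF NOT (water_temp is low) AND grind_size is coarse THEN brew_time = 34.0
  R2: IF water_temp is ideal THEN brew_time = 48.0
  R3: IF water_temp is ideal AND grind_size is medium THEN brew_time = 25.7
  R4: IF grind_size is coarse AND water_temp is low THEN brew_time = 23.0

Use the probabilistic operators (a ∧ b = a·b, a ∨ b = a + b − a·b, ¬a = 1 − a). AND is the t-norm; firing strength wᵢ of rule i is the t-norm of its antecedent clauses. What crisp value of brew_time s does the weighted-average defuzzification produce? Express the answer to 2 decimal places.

31.77

R1 (z=34.0): ¬low=1−0.68=0.32, coarse=0.69; AND[a·b] → w = 0.2208
R2 (z=48.0): ideal=0.24 → w = 0.2400
R3 (z=25.7): ideal=0.24, medium=0.19; AND[a·b] → w = 0.0456
R4 (z=23.0): coarse=0.69, low=0.68; AND[a·b] → w = 0.4692
Weighted average = (0.2208·34.0 + 0.2400·48.0 + 0.0456·25.7 + 0.4692·23.0) / (0.2208 + 0.2400 + 0.0456 + 0.4692)
  = 30.9907 / 0.9756 = 31.77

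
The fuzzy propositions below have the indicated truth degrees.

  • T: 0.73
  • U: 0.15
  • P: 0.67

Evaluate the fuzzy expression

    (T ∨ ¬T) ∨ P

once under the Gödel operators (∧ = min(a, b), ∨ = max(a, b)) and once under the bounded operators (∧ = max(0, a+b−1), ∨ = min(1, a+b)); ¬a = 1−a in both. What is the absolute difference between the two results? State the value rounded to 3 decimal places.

Under Gödel:
  ¬T = 1 − 0.73 = 0.27
  T ∨ ¬T = max(a, b) on (0.73, 0.27) = 0.73
  (T ∨ ¬T) ∨ P = max(a, b) on (0.73, 0.67) = 0.73
  → value = 0.7300
Under bounded:
  ¬T = 1 − 0.73 = 0.27
  T ∨ ¬T = min(1, a+b) on (0.73, 0.27) = 1.00
  (T ∨ ¬T) ∨ P = min(1, a+b) on (1.00, 0.67) = 1.00
  → value = 1.0000
|0.7300 − 1.0000| = 0.270

0.270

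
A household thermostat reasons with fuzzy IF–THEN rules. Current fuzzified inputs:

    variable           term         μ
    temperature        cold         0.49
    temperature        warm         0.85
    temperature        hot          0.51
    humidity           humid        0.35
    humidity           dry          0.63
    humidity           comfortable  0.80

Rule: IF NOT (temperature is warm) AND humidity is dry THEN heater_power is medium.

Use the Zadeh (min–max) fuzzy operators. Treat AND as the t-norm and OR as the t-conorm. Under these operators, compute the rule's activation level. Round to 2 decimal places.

0.15

firing strength: ¬warm=1−0.85=0.15, dry=0.63; AND[min(a, b)] → w = 0.15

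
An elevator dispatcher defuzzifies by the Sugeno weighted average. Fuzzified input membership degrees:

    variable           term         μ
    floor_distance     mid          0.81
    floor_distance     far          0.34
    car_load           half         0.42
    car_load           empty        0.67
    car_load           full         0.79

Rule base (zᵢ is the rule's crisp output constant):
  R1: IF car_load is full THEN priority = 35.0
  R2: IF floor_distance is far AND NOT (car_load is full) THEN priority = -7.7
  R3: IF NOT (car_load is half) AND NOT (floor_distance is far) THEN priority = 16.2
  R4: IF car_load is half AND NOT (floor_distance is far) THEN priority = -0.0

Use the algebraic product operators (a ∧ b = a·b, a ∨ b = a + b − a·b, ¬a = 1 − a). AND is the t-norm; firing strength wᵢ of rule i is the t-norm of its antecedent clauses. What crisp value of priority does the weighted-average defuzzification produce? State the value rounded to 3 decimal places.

21.889

R1 (z=35.0): full=0.79 → w = 0.7900
R2 (z=-7.7): far=0.34, ¬full=1−0.79=0.21; AND[a·b] → w = 0.0714
R3 (z=16.2): ¬half=1−0.42=0.58, ¬far=1−0.34=0.66; AND[a·b] → w = 0.3828
R4 (z=-0.0): half=0.42, ¬far=1−0.34=0.66; AND[a·b] → w = 0.2772
Weighted average = (0.7900·35.0 + 0.0714·-7.7 + 0.3828·16.2 + 0.2772·-0.0) / (0.7900 + 0.0714 + 0.3828 + 0.2772)
  = 33.3016 / 1.5214 = 21.889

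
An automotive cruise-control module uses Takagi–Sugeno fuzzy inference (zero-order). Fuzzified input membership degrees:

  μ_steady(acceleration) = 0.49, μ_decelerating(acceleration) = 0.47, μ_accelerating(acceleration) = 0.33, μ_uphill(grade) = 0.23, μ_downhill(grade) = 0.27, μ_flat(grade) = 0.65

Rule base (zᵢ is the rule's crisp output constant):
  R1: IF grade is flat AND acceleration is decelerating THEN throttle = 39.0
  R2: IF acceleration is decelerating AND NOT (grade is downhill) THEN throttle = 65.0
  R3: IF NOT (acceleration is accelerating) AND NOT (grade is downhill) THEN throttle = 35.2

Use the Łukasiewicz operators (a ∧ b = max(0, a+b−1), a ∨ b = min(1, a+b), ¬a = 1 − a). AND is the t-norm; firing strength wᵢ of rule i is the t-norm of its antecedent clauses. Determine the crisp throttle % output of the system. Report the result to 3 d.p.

R1 (z=39.0): flat=0.65, decelerating=0.47; AND[max(0, a+b−1)] → w = 0.12
R2 (z=65.0): decelerating=0.47, ¬downhill=1−0.27=0.73; AND[max(0, a+b−1)] → w = 0.20
R3 (z=35.2): ¬accelerating=1−0.33=0.67, ¬downhill=1−0.27=0.73; AND[max(0, a+b−1)] → w = 0.40
Weighted average = (0.12·39.0 + 0.20·65.0 + 0.40·35.2) / (0.12 + 0.20 + 0.40)
  = 31.7600 / 0.7200 = 44.111

44.111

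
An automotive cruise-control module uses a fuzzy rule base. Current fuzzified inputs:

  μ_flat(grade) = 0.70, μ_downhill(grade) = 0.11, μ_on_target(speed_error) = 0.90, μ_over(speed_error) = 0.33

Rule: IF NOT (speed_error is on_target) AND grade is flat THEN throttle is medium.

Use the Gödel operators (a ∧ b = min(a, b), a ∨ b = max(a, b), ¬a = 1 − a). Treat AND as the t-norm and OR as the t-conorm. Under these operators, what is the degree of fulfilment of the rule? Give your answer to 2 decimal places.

0.10

firing strength: ¬on_target=1−0.90=0.10, flat=0.70; AND[min(a, b)] → w = 0.10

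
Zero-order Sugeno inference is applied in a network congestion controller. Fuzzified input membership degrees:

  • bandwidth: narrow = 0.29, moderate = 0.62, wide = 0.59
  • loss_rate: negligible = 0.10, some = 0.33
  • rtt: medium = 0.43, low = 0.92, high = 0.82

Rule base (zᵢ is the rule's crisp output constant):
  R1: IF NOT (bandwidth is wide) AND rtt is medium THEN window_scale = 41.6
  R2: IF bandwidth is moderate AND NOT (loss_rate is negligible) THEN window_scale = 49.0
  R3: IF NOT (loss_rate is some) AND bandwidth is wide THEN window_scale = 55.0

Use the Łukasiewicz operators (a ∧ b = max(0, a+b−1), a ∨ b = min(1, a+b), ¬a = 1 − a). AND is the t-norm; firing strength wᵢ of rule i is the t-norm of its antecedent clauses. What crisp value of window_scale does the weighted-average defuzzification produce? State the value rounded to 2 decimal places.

R1 (z=41.6): ¬wide=1−0.59=0.41, medium=0.43; AND[max(0, a+b−1)] → w = 0.00
R2 (z=49.0): moderate=0.62, ¬negligible=1−0.10=0.90; AND[max(0, a+b−1)] → w = 0.52
R3 (z=55.0): ¬some=1−0.33=0.67, wide=0.59; AND[max(0, a+b−1)] → w = 0.26
Weighted average = (0.00·41.6 + 0.52·49.0 + 0.26·55.0) / (0.00 + 0.52 + 0.26)
  = 39.7800 / 0.7800 = 51.00

51.00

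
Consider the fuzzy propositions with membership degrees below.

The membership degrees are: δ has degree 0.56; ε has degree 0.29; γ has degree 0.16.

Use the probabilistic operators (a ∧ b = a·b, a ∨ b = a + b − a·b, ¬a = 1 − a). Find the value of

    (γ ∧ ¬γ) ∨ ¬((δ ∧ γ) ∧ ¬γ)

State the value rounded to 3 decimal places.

¬γ = 1 − 0.1600 = 0.8400
γ ∧ ¬γ = a·b on (0.1600, 0.8400) = 0.1344
δ ∧ γ = a·b on (0.5600, 0.1600) = 0.0896
¬γ = 1 − 0.1600 = 0.8400
(δ ∧ γ) ∧ ¬γ = a·b on (0.0896, 0.8400) = 0.0753
¬((δ ∧ γ) ∧ ¬γ) = 1 − 0.0753 = 0.9247
(γ ∧ ¬γ) ∨ ¬((δ ∧ γ) ∧ ¬γ) = a + b − a·b on (0.1344, 0.9247) = 0.9349

0.935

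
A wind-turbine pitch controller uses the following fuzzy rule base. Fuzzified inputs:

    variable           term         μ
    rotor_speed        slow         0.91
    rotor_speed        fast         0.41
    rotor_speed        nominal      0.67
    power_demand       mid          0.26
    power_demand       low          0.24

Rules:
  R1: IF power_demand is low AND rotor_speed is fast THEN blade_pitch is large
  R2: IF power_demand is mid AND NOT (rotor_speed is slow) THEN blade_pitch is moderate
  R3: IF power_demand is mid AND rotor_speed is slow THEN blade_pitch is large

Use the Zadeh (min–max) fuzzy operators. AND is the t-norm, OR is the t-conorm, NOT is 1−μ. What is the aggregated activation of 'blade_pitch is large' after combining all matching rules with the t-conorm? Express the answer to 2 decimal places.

R1: low=0.24, fast=0.41; AND[min(a, b)] → w = 0.24
R2: mid=0.26, ¬slow=1−0.91=0.09; AND[min(a, b)] → w = 0.09
R3: mid=0.26, slow=0.91; AND[min(a, b)] → w = 0.26
Rules with consequent 'large': {R1, R3} → strengths 0.24, 0.26
Aggregate via t-conorm [max(a, b)]: 0.26

0.26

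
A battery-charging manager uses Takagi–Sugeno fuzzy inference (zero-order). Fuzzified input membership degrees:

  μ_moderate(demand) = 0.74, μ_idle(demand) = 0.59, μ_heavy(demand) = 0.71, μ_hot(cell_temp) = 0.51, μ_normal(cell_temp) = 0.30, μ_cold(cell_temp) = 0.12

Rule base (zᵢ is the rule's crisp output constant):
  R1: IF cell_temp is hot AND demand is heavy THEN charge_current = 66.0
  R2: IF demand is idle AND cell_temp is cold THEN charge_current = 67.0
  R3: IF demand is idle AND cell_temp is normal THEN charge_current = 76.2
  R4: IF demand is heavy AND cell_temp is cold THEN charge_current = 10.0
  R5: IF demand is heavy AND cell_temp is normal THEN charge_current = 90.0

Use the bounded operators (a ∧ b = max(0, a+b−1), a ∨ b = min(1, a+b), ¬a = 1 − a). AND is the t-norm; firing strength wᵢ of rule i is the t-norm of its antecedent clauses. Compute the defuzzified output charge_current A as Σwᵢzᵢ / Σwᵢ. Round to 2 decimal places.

67.04

R1 (z=66.0): hot=0.51, heavy=0.71; AND[max(0, a+b−1)] → w = 0.22
R2 (z=67.0): idle=0.59, cold=0.12; AND[max(0, a+b−1)] → w = 0.00
R3 (z=76.2): idle=0.59, normal=0.30; AND[max(0, a+b−1)] → w = 0.00
R4 (z=10.0): heavy=0.71, cold=0.12; AND[max(0, a+b−1)] → w = 0.00
R5 (z=90.0): heavy=0.71, normal=0.30; AND[max(0, a+b−1)] → w = 0.01
Weighted average = (0.22·66.0 + 0.00·67.0 + 0.00·76.2 + 0.00·10.0 + 0.01·90.0) / (0.22 + 0.00 + 0.00 + 0.00 + 0.01)
  = 15.4200 / 0.2300 = 67.04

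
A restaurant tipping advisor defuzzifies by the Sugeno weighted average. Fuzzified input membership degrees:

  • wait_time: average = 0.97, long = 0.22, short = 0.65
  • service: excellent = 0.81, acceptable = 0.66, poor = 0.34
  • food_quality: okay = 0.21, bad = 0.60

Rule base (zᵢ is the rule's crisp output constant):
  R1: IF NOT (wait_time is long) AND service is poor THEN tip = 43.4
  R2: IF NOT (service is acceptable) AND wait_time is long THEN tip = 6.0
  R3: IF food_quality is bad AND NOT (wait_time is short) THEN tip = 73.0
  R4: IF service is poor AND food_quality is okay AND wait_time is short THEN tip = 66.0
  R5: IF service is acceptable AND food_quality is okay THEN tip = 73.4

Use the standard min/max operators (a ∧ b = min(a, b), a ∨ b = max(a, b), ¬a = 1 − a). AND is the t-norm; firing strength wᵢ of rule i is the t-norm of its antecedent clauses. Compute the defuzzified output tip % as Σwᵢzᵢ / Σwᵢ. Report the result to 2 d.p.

53.31

R1 (z=43.4): ¬long=1−0.22=0.78, poor=0.34; AND[min(a, b)] → w = 0.34
R2 (z=6.0): ¬acceptable=1−0.66=0.34, long=0.22; AND[min(a, b)] → w = 0.22
R3 (z=73.0): bad=0.60, ¬short=1−0.65=0.35; AND[min(a, b)] → w = 0.35
R4 (z=66.0): poor=0.34, okay=0.21, short=0.65; AND[min(a, b)] → w = 0.21
R5 (z=73.4): acceptable=0.66, okay=0.21; AND[min(a, b)] → w = 0.21
Weighted average = (0.34·43.4 + 0.22·6.0 + 0.35·73.0 + 0.21·66.0 + 0.21·73.4) / (0.34 + 0.22 + 0.35 + 0.21 + 0.21)
  = 70.9000 / 1.3300 = 53.31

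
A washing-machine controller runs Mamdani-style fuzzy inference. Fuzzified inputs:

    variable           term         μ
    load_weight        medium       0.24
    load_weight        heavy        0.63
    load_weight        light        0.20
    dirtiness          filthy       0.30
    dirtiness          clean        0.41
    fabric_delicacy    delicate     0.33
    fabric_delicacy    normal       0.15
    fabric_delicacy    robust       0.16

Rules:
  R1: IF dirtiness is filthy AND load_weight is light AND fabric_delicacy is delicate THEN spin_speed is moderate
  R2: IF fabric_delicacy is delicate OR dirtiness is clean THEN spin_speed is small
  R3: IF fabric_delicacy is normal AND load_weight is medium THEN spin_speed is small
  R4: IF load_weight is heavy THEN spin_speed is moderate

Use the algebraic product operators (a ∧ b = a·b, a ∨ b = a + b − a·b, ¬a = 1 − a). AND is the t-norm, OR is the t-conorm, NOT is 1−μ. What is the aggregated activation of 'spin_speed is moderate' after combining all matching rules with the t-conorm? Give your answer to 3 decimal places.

0.637

R1: filthy=0.30, light=0.20, delicate=0.33; AND[a·b] → w = 0.0198
R2: delicate=0.33, clean=0.41; OR[a + b − a·b] → w = 0.6047
R3: normal=0.15, medium=0.24; AND[a·b] → w = 0.0360
R4: heavy=0.63 → w = 0.6300
Rules with consequent 'moderate': {R1, R4} → strengths 0.0198, 0.6300
Aggregate via t-conorm [a + b − a·b]: 0.6373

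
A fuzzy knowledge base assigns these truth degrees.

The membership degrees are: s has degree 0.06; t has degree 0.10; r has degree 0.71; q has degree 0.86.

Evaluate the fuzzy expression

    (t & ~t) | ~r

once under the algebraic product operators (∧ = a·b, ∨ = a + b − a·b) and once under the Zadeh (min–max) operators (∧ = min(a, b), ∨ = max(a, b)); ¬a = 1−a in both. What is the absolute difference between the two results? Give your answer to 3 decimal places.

Under algebraic product:
  ~t = 1 − 0.1000 = 0.9000
  t & ~t = a·b on (0.1000, 0.9000) = 0.0900
  ~r = 1 − 0.7100 = 0.2900
  (t & ~t) | ~r = a + b − a·b on (0.0900, 0.2900) = 0.3539
  → value = 0.3539
Under Zadeh (min–max):
  ~t = 1 − 0.10 = 0.90
  t & ~t = min(a, b) on (0.10, 0.90) = 0.10
  ~r = 1 − 0.71 = 0.29
  (t & ~t) | ~r = max(a, b) on (0.10, 0.29) = 0.29
  → value = 0.2900
|0.3539 − 0.2900| = 0.064

0.064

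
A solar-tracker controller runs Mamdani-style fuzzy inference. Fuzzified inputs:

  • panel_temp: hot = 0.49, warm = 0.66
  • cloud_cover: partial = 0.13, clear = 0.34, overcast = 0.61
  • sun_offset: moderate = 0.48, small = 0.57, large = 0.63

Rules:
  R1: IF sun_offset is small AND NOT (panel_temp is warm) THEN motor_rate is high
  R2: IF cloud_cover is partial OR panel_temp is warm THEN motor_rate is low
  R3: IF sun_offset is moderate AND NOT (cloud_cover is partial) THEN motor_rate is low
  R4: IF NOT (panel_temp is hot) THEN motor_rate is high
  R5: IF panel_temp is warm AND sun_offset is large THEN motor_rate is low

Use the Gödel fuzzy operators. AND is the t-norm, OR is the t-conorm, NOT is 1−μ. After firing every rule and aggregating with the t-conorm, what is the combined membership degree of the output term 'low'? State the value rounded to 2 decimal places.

R1: small=0.57, ¬warm=1−0.66=0.34; AND[min(a, b)] → w = 0.34
R2: partial=0.13, warm=0.66; OR[max(a, b)] → w = 0.66
R3: moderate=0.48, ¬partial=1−0.13=0.87; AND[min(a, b)] → w = 0.48
R4: ¬hot=1−0.49=0.51 → w = 0.51
R5: warm=0.66, large=0.63; AND[min(a, b)] → w = 0.63
Rules with consequent 'low': {R2, R3, R5} → strengths 0.66, 0.48, 0.63
Aggregate via t-conorm [max(a, b)]: 0.66

0.66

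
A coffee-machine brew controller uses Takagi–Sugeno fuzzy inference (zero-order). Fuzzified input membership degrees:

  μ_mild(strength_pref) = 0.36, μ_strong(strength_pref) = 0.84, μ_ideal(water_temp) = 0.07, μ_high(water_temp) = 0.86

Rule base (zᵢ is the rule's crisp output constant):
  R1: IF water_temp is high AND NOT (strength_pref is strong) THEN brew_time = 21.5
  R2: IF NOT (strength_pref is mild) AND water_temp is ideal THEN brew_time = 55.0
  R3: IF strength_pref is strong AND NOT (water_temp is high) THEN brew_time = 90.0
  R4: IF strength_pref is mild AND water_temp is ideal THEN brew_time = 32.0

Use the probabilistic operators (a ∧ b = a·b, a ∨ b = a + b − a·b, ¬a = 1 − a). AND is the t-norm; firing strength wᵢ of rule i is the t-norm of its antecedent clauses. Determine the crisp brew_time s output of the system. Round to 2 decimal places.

R1 (z=21.5): high=0.86, ¬strong=1−0.84=0.16; AND[a·b] → w = 0.1376
R2 (z=55.0): ¬mild=1−0.36=0.64, ideal=0.07; AND[a·b] → w = 0.0448
R3 (z=90.0): strong=0.84, ¬high=1−0.86=0.14; AND[a·b] → w = 0.1176
R4 (z=32.0): mild=0.36, ideal=0.07; AND[a·b] → w = 0.0252
Weighted average = (0.1376·21.5 + 0.0448·55.0 + 0.1176·90.0 + 0.0252·32.0) / (0.1376 + 0.0448 + 0.1176 + 0.0252)
  = 16.8128 / 0.3252 = 51.70

51.70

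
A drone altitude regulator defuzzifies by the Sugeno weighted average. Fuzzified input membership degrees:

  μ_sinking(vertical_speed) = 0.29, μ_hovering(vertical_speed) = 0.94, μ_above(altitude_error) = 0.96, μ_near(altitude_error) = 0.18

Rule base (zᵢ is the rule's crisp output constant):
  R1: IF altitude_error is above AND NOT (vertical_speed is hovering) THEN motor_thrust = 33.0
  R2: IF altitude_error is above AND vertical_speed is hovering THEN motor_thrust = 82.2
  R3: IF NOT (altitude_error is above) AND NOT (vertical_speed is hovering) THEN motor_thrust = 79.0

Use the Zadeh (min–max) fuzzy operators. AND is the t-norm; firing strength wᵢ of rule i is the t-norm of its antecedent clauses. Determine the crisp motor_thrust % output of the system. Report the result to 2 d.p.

R1 (z=33.0): above=0.96, ¬hovering=1−0.94=0.06; AND[min(a, b)] → w = 0.06
R2 (z=82.2): above=0.96, hovering=0.94; AND[min(a, b)] → w = 0.94
R3 (z=79.0): ¬above=1−0.96=0.04, ¬hovering=1−0.94=0.06; AND[min(a, b)] → w = 0.04
Weighted average = (0.06·33.0 + 0.94·82.2 + 0.04·79.0) / (0.06 + 0.94 + 0.04)
  = 82.4080 / 1.0400 = 79.24

79.24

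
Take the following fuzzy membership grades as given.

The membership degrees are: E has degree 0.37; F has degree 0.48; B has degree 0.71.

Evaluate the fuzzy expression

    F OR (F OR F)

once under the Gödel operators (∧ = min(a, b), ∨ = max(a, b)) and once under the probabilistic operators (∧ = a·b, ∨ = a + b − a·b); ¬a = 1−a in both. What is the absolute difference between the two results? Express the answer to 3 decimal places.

0.379

Under Gödel:
  F OR F = max(a, b) on (0.48, 0.48) = 0.48
  F OR (F OR F) = max(a, b) on (0.48, 0.48) = 0.48
  → value = 0.4800
Under probabilistic:
  F OR F = a + b − a·b on (0.4800, 0.4800) = 0.7296
  F OR (F OR F) = a + b − a·b on (0.4800, 0.7296) = 0.8594
  → value = 0.8594
|0.4800 − 0.8594| = 0.379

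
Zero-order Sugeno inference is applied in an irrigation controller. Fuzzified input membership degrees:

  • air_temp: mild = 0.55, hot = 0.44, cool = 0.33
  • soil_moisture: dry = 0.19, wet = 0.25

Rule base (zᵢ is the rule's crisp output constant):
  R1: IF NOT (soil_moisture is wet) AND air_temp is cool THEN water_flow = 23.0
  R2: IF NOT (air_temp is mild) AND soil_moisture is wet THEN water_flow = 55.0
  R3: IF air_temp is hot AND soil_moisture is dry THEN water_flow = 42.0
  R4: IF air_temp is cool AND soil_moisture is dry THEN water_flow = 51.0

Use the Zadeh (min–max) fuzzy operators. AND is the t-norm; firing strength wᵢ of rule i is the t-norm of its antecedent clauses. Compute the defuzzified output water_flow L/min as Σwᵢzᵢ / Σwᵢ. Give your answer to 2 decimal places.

40.64

R1 (z=23.0): ¬wet=1−0.25=0.75, cool=0.33; AND[min(a, b)] → w = 0.33
R2 (z=55.0): ¬mild=1−0.55=0.45, wet=0.25; AND[min(a, b)] → w = 0.25
R3 (z=42.0): hot=0.44, dry=0.19; AND[min(a, b)] → w = 0.19
R4 (z=51.0): cool=0.33, dry=0.19; AND[min(a, b)] → w = 0.19
Weighted average = (0.33·23.0 + 0.25·55.0 + 0.19·42.0 + 0.19·51.0) / (0.33 + 0.25 + 0.19 + 0.19)
  = 39.0100 / 0.9600 = 40.64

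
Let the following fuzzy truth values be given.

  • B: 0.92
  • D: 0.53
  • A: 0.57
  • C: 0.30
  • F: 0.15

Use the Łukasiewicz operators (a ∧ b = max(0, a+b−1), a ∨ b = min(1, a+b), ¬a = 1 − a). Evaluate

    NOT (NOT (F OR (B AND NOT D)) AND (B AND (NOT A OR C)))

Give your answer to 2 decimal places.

NOT D = 1 − 0.53 = 0.47
B AND NOT D = max(0, a+b−1) on (0.92, 0.47) = 0.39
F OR (B AND NOT D) = min(1, a+b) on (0.15, 0.39) = 0.54
NOT (F OR (B AND NOT D)) = 1 − 0.54 = 0.46
NOT A = 1 − 0.57 = 0.43
NOT A OR C = min(1, a+b) on (0.43, 0.30) = 0.73
B AND (NOT A OR C) = max(0, a+b−1) on (0.92, 0.73) = 0.65
NOT (F OR (B AND NOT D)) AND (B AND (NOT A OR C)) = max(0, a+b−1) on (0.46, 0.65) = 0.11
NOT (NOT (F OR (B AND NOT D)) AND (B AND (NOT A OR C))) = 1 − 0.11 = 0.89

0.89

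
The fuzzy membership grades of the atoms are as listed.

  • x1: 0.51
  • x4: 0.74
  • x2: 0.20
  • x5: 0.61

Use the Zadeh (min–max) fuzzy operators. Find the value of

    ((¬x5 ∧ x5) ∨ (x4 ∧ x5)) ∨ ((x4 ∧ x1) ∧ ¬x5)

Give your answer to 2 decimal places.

¬x5 = 1 − 0.61 = 0.39
¬x5 ∧ x5 = min(a, b) on (0.39, 0.61) = 0.39
x4 ∧ x5 = min(a, b) on (0.74, 0.61) = 0.61
(¬x5 ∧ x5) ∨ (x4 ∧ x5) = max(a, b) on (0.39, 0.61) = 0.61
x4 ∧ x1 = min(a, b) on (0.74, 0.51) = 0.51
¬x5 = 1 − 0.61 = 0.39
(x4 ∧ x1) ∧ ¬x5 = min(a, b) on (0.51, 0.39) = 0.39
((¬x5 ∧ x5) ∨ (x4 ∧ x5)) ∨ ((x4 ∧ x1) ∧ ¬x5) = max(a, b) on (0.61, 0.39) = 0.61

0.61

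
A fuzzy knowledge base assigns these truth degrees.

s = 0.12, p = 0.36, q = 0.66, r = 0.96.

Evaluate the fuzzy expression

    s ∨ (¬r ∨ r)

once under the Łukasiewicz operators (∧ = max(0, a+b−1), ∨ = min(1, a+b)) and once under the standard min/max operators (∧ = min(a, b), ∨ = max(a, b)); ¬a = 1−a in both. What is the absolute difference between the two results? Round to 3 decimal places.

0.040

Under Łukasiewicz:
  ¬r = 1 − 0.96 = 0.04
  ¬r ∨ r = min(1, a+b) on (0.04, 0.96) = 1.00
  s ∨ (¬r ∨ r) = min(1, a+b) on (0.12, 1.00) = 1.00
  → value = 1.0000
Under standard min/max:
  ¬r = 1 − 0.96 = 0.04
  ¬r ∨ r = max(a, b) on (0.04, 0.96) = 0.96
  s ∨ (¬r ∨ r) = max(a, b) on (0.12, 0.96) = 0.96
  → value = 0.9600
|1.0000 − 0.9600| = 0.040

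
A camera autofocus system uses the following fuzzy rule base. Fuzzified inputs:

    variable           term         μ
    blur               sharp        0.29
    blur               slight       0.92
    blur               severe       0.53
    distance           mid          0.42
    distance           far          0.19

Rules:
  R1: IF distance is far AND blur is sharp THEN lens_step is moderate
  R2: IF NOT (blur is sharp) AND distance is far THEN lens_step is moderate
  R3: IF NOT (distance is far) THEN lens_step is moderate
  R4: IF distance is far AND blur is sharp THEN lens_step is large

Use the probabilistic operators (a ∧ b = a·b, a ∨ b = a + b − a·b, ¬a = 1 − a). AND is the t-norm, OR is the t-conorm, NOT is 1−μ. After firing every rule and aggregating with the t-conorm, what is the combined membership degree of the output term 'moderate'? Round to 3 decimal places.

0.845

R1: far=0.19, sharp=0.29; AND[a·b] → w = 0.0551
R2: ¬sharp=1−0.29=0.71, far=0.19; AND[a·b] → w = 0.1349
R3: ¬far=1−0.19=0.81 → w = 0.8100
R4: far=0.19, sharp=0.29; AND[a·b] → w = 0.0551
Rules with consequent 'moderate': {R1, R2, R3} → strengths 0.0551, 0.1349, 0.8100
Aggregate via t-conorm [a + b − a·b]: 0.8447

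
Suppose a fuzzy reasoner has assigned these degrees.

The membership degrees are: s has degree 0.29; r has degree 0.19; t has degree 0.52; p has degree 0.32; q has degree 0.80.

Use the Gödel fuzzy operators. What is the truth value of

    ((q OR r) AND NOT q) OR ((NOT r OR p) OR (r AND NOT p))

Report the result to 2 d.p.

0.81

q OR r = max(a, b) on (0.80, 0.19) = 0.80
NOT q = 1 − 0.80 = 0.20
(q OR r) AND NOT q = min(a, b) on (0.80, 0.20) = 0.20
NOT r = 1 − 0.19 = 0.81
NOT r OR p = max(a, b) on (0.81, 0.32) = 0.81
NOT p = 1 − 0.32 = 0.68
r AND NOT p = min(a, b) on (0.19, 0.68) = 0.19
(NOT r OR p) OR (r AND NOT p) = max(a, b) on (0.81, 0.19) = 0.81
((q OR r) AND NOT q) OR ((NOT r OR p) OR (r AND NOT p)) = max(a, b) on (0.20, 0.81) = 0.81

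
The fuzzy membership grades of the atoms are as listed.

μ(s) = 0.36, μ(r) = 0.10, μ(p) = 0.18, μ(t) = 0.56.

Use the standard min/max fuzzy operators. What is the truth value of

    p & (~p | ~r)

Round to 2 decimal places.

0.18

~p = 1 − 0.18 = 0.82
~r = 1 − 0.10 = 0.90
~p | ~r = max(a, b) on (0.82, 0.90) = 0.90
p & (~p | ~r) = min(a, b) on (0.18, 0.90) = 0.18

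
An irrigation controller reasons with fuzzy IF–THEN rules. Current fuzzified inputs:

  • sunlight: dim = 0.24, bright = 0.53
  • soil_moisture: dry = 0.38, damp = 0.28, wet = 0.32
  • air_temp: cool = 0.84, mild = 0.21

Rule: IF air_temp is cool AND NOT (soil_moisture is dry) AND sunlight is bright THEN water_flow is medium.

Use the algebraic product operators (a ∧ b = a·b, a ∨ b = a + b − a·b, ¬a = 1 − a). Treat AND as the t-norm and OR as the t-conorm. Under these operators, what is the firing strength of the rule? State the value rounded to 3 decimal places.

firing strength: cool=0.84, ¬dry=1−0.38=0.62, bright=0.53; AND[a·b] → w = 0.2760

0.276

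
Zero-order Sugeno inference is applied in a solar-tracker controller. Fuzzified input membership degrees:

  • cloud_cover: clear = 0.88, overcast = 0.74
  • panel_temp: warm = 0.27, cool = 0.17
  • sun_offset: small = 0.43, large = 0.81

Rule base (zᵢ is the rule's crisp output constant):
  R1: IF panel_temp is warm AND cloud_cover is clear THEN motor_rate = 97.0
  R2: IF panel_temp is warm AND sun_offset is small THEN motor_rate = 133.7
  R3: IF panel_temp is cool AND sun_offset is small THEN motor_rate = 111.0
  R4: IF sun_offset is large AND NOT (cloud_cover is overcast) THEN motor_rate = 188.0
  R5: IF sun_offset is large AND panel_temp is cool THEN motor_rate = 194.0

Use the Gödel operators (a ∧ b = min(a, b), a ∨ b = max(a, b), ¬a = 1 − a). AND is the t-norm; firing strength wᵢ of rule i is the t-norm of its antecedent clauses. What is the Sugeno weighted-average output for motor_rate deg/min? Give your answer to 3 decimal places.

R1 (z=97.0): warm=0.27, clear=0.88; AND[min(a, b)] → w = 0.27
R2 (z=133.7): warm=0.27, small=0.43; AND[min(a, b)] → w = 0.27
R3 (z=111.0): cool=0.17, small=0.43; AND[min(a, b)] → w = 0.17
R4 (z=188.0): large=0.81, ¬overcast=1−0.74=0.26; AND[min(a, b)] → w = 0.26
R5 (z=194.0): large=0.81, cool=0.17; AND[min(a, b)] → w = 0.17
Weighted average = (0.27·97.0 + 0.27·133.7 + 0.17·111.0 + 0.26·188.0 + 0.17·194.0) / (0.27 + 0.27 + 0.17 + 0.26 + 0.17)
  = 163.0190 / 1.1400 = 142.999

142.999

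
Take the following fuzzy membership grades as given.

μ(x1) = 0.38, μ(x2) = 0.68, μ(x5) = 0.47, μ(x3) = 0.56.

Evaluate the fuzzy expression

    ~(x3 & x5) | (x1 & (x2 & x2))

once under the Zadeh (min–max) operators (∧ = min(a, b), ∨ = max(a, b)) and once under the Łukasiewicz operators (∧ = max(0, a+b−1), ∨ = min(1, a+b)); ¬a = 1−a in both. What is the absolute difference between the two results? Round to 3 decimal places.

Under Zadeh (min–max):
  x3 & x5 = min(a, b) on (0.56, 0.47) = 0.47
  ~(x3 & x5) = 1 − 0.47 = 0.53
  x2 & x2 = min(a, b) on (0.68, 0.68) = 0.68
  x1 & (x2 & x2) = min(a, b) on (0.38, 0.68) = 0.38
  ~(x3 & x5) | (x1 & (x2 & x2)) = max(a, b) on (0.53, 0.38) = 0.53
  → value = 0.5300
Under Łukasiewicz:
  x3 & x5 = max(0, a+b−1) on (0.56, 0.47) = 0.03
  ~(x3 & x5) = 1 − 0.03 = 0.97
  x2 & x2 = max(0, a+b−1) on (0.68, 0.68) = 0.36
  x1 & (x2 & x2) = max(0, a+b−1) on (0.38, 0.36) = 0.00
  ~(x3 & x5) | (x1 & (x2 & x2)) = min(1, a+b) on (0.97, 0.00) = 0.97
  → value = 0.9700
|0.5300 − 0.9700| = 0.440

0.440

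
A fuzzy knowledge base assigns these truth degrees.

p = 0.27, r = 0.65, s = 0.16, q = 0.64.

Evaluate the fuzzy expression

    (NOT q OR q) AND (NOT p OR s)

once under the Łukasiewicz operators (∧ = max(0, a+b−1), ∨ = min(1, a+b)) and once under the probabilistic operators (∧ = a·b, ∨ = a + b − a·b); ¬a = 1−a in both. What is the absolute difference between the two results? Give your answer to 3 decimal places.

0.295

Under Łukasiewicz:
  NOT q = 1 − 0.64 = 0.36
  NOT q OR q = min(1, a+b) on (0.36, 0.64) = 1.00
  NOT p = 1 − 0.27 = 0.73
  NOT p OR s = min(1, a+b) on (0.73, 0.16) = 0.89
  (NOT q OR q) AND (NOT p OR s) = max(0, a+b−1) on (1.00, 0.89) = 0.89
  → value = 0.8900
Under probabilistic:
  NOT q = 1 − 0.6400 = 0.3600
  NOT q OR q = a + b − a·b on (0.3600, 0.6400) = 0.7696
  NOT p = 1 − 0.2700 = 0.7300
  NOT p OR s = a + b − a·b on (0.7300, 0.1600) = 0.7732
  (NOT q OR q) AND (NOT p OR s) = a·b on (0.7696, 0.7732) = 0.5951
  → value = 0.5951
|0.8900 − 0.5951| = 0.295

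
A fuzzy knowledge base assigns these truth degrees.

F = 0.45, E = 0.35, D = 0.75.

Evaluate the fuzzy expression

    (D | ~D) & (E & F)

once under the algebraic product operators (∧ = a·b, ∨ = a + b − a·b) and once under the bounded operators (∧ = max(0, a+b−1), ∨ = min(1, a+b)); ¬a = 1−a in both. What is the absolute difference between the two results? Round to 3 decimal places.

Under algebraic product:
  ~D = 1 − 0.7500 = 0.2500
  D | ~D = a + b − a·b on (0.7500, 0.2500) = 0.8125
  E & F = a·b on (0.3500, 0.4500) = 0.1575
  (D | ~D) & (E & F) = a·b on (0.8125, 0.1575) = 0.1280
  → value = 0.1280
Under bounded:
  ~D = 1 − 0.75 = 0.25
  D | ~D = min(1, a+b) on (0.75, 0.25) = 1.00
  E & F = max(0, a+b−1) on (0.35, 0.45) = 0.00
  (D | ~D) & (E & F) = max(0, a+b−1) on (1.00, 0.00) = 0.00
  → value = 0.0000
|0.1280 − 0.0000| = 0.128

0.128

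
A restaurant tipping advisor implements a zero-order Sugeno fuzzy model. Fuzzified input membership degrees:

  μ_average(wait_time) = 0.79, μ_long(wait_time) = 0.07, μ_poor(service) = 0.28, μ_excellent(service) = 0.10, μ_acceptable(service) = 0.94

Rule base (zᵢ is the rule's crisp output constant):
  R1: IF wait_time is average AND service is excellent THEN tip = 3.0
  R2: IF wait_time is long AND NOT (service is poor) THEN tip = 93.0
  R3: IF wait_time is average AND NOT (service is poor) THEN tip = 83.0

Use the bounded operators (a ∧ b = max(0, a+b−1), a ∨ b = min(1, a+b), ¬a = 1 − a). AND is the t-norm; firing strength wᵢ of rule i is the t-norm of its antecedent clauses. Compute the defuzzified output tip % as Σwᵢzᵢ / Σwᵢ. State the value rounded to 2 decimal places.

83.00

R1 (z=3.0): average=0.79, excellent=0.10; AND[max(0, a+b−1)] → w = 0.00
R2 (z=93.0): long=0.07, ¬poor=1−0.28=0.72; AND[max(0, a+b−1)] → w = 0.00
R3 (z=83.0): average=0.79, ¬poor=1−0.28=0.72; AND[max(0, a+b−1)] → w = 0.51
Weighted average = (0.00·3.0 + 0.00·93.0 + 0.51·83.0) / (0.00 + 0.00 + 0.51)
  = 42.3300 / 0.5100 = 83.00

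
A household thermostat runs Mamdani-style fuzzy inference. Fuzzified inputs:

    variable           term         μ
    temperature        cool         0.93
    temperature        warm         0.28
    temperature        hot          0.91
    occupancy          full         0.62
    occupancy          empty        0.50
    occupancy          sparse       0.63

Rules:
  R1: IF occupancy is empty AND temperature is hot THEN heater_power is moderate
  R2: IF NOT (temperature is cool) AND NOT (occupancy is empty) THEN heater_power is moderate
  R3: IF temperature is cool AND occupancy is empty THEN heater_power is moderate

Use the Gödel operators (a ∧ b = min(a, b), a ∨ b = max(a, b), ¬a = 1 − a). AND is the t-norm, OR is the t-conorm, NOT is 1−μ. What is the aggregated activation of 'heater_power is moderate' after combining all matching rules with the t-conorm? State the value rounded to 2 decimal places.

R1: empty=0.50, hot=0.91; AND[min(a, b)] → w = 0.50
R2: ¬cool=1−0.93=0.07, ¬empty=1−0.50=0.50; AND[min(a, b)] → w = 0.07
R3: cool=0.93, empty=0.50; AND[min(a, b)] → w = 0.50
Rules with consequent 'moderate': {R1, R2, R3} → strengths 0.50, 0.07, 0.50
Aggregate via t-conorm [max(a, b)]: 0.50

0.50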